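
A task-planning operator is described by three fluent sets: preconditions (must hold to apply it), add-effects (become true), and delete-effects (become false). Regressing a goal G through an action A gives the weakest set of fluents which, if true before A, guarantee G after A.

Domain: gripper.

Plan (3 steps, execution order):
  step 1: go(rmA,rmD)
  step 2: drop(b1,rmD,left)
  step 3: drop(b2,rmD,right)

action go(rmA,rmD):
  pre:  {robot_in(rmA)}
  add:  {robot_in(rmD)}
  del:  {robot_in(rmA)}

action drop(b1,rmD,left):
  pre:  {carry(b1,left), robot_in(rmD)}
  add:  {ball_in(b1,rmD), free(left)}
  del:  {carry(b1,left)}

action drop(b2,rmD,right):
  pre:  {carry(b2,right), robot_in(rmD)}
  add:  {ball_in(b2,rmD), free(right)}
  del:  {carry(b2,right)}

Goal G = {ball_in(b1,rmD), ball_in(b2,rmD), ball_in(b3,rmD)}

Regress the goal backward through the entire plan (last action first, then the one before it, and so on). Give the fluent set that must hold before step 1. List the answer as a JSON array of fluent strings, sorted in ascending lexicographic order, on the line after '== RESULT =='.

Regress step by step:
  through step 3 (drop(b2,rmD,right)): drop {ball_in(b2,rmD)}, keep {ball_in(b1,rmD), ball_in(b3,rmD)}, require {carry(b2,right), robot_in(rmD)}
    → {ball_in(b1,rmD), ball_in(b3,rmD), carry(b2,right), robot_in(rmD)}
  through step 2 (drop(b1,rmD,left)): drop {ball_in(b1,rmD)}, keep {ball_in(b3,rmD), carry(b2,right), robot_in(rmD)}, require {carry(b1,left), robot_in(rmD)}
    → {ball_in(b3,rmD), carry(b1,left), carry(b2,right), robot_in(rmD)}
  through step 1 (go(rmA,rmD)): drop {robot_in(rmD)}, keep {ball_in(b3,rmD), carry(b1,left), carry(b2,right)}, require {robot_in(rmA)}
    → {ball_in(b3,rmD), carry(b1,left), carry(b2,right), robot_in(rmA)}

== RESULT ==
["ball_in(b3,rmD)", "carry(b1,left)", "carry(b2,right)", "robot_in(rmA)"]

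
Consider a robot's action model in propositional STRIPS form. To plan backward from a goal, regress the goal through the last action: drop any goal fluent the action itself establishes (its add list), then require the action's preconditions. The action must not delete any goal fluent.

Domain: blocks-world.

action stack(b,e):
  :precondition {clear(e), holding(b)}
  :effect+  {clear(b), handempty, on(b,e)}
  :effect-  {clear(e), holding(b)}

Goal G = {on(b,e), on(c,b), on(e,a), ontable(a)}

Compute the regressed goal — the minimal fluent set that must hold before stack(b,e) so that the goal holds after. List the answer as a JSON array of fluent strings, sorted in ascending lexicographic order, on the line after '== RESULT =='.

Regress:
  G ∩ del = {}  (empty — regression defined)
  G \ add = {on(b,e), on(c,b), on(e,a), ontable(a)} \ {clear(b), handempty, on(b,e)} = {on(c,b), on(e,a), ontable(a)}
  ∪ pre   = {on(c,b), on(e,a), ontable(a)} ∪ {clear(e), holding(b)}
          = {clear(e), holding(b), on(c,b), on(e,a), ontable(a)}

== RESULT ==
["clear(e)", "holding(b)", "on(c,b)", "on(e,a)", "ontable(a)"]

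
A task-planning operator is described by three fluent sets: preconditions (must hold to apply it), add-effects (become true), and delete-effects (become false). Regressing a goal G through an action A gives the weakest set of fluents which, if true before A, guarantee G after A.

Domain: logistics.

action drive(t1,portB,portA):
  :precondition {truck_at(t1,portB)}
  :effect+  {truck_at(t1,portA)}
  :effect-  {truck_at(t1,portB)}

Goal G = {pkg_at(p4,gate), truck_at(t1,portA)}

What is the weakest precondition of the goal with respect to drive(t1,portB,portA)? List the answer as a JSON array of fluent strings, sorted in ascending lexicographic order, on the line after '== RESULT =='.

Regress:
  G ∩ del = {}  (empty — regression defined)
  G \ add = {pkg_at(p4,gate), truck_at(t1,portA)} \ {truck_at(t1,portA)} = {pkg_at(p4,gate)}
  ∪ pre   = {pkg_at(p4,gate)} ∪ {truck_at(t1,portB)}
          = {pkg_at(p4,gate), truck_at(t1,portB)}

== RESULT ==
["pkg_at(p4,gate)", "truck_at(t1,portB)"]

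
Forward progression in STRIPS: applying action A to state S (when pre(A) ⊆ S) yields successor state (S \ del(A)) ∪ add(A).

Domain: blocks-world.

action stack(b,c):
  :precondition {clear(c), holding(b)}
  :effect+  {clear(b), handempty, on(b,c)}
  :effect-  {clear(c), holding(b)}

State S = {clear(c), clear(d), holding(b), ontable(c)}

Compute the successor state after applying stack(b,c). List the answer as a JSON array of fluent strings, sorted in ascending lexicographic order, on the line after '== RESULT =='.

Progress:
  pre ⊆ S: {clear(c), holding(b)} ⊆ S  — applicable
  S \ del = {clear(d), ontable(c)}
  ∪ add   = {clear(b), clear(d), handempty, on(b,c), ontable(c)}

== RESULT ==
["clear(b)", "clear(d)", "handempty", "on(b,c)", "ontable(c)"]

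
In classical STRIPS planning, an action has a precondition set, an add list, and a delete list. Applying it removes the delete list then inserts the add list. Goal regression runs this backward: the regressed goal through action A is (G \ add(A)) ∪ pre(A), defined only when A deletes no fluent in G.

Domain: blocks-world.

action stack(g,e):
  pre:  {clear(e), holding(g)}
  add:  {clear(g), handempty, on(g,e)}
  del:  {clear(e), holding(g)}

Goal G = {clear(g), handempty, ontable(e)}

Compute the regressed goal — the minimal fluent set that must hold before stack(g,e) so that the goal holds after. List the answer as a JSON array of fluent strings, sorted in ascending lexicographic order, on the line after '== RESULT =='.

Compute (G \ add) ∪ pre:
  G ∩ del = {}  (empty — regression defined)
  G \ add = {clear(g), handempty, ontable(e)} \ {clear(g), handempty, on(g,e)} = {ontable(e)}
  ∪ pre   = {ontable(e)} ∪ {clear(e), holding(g)}
          = {clear(e), holding(g), ontable(e)}

== RESULT ==
["clear(e)", "holding(g)", "ontable(e)"]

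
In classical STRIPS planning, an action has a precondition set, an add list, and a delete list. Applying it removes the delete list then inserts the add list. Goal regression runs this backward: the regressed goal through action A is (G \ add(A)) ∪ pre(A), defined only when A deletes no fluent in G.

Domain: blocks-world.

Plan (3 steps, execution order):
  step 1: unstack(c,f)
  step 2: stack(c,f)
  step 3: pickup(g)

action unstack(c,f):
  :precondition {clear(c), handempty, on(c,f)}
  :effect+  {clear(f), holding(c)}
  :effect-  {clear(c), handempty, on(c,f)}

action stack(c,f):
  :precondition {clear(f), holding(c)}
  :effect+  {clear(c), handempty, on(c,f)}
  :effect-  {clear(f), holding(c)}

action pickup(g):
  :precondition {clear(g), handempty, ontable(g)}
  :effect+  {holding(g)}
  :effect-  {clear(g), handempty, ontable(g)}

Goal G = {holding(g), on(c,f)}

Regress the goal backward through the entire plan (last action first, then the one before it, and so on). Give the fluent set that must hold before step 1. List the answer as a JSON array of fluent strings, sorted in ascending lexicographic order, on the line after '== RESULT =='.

Work backward from the goal:
  through step 3 (pickup(g)): drop {holding(g)}, keep {on(c,f)}, require {clear(g), handempty, ontable(g)}
    → {clear(g), handempty, on(c,f), ontable(g)}
  through step 2 (stack(c,f)): drop {handempty, on(c,f)}, keep {clear(g), ontable(g)}, require {clear(f), holding(c)}
    → {clear(f), clear(g), holding(c), ontable(g)}
  through step 1 (unstack(c,f)): drop {clear(f), holding(c)}, keep {clear(g), ontable(g)}, require {clear(c), handempty, on(c,f)}
    → {clear(c), clear(g), handempty, on(c,f), ontable(g)}

== RESULT ==
["clear(c)", "clear(g)", "handempty", "on(c,f)", "ontable(g)"]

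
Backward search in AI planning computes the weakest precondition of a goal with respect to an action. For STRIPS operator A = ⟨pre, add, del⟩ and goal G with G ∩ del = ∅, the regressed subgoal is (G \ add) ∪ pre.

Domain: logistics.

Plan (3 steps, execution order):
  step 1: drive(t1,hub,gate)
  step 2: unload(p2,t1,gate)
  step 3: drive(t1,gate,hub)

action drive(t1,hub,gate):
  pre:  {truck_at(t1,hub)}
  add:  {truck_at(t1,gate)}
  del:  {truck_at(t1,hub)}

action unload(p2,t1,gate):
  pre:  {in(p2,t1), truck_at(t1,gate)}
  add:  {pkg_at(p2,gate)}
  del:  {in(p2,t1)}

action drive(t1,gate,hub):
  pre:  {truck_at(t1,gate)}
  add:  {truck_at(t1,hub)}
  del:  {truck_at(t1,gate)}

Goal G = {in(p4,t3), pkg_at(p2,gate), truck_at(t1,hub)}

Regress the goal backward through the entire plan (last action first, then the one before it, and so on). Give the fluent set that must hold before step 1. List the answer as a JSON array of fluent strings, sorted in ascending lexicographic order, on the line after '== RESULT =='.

Regress step by step:
  through step 3 (drive(t1,gate,hub)): drop {truck_at(t1,hub)}, keep {in(p4,t3), pkg_at(p2,gate)}, require {truck_at(t1,gate)}
    → {in(p4,t3), pkg_at(p2,gate), truck_at(t1,gate)}
  through step 2 (unload(p2,t1,gate)): drop {pkg_at(p2,gate)}, keep {in(p4,t3), truck_at(t1,gate)}, require {in(p2,t1), truck_at(t1,gate)}
    → {in(p2,t1), in(p4,t3), truck_at(t1,gate)}
  through step 1 (drive(t1,hub,gate)): drop {truck_at(t1,gate)}, keep {in(p2,t1), in(p4,t3)}, require {truck_at(t1,hub)}
    → {in(p2,t1), in(p4,t3), truck_at(t1,hub)}

== RESULT ==
["in(p2,t1)", "in(p4,t3)", "truck_at(t1,hub)"]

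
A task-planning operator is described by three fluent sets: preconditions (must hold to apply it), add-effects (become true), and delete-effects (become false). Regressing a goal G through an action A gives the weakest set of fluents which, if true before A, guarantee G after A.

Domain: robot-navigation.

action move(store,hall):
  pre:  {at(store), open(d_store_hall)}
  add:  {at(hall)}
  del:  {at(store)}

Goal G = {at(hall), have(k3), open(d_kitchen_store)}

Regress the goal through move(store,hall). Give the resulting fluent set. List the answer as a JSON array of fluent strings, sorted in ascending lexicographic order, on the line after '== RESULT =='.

Regress:
  G ∩ del = {}  (empty — regression defined)
  G \ add = {at(hall), have(k3), open(d_kitchen_store)} \ {at(hall)} = {have(k3), open(d_kitchen_store)}
  ∪ pre   = {have(k3), open(d_kitchen_store)} ∪ {at(store), open(d_store_hall)}
          = {at(store), have(k3), open(d_kitchen_store), open(d_store_hall)}

== RESULT ==
["at(store)", "have(k3)", "open(d_kitchen_store)", "open(d_store_hall)"]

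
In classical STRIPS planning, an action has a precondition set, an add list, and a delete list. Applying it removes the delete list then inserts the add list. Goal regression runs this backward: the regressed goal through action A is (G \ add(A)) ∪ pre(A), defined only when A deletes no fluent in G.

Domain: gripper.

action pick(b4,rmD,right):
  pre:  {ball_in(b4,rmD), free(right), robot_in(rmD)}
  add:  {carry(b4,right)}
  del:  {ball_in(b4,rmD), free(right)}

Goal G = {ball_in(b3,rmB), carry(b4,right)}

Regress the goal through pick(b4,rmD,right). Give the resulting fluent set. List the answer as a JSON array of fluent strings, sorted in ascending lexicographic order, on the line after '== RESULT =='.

Compute (G \ add) ∪ pre:
  G ∩ del = {}  (empty — regression defined)
  G \ add = {ball_in(b3,rmB), carry(b4,right)} \ {carry(b4,right)} = {ball_in(b3,rmB)}
  ∪ pre   = {ball_in(b3,rmB)} ∪ {ball_in(b4,rmD), free(right), robot_in(rmD)}
          = {ball_in(b3,rmB), ball_in(b4,rmD), free(right), robot_in(rmD)}

== RESULT ==
["ball_in(b3,rmB)", "ball_in(b4,rmD)", "free(right)", "robot_in(rmD)"]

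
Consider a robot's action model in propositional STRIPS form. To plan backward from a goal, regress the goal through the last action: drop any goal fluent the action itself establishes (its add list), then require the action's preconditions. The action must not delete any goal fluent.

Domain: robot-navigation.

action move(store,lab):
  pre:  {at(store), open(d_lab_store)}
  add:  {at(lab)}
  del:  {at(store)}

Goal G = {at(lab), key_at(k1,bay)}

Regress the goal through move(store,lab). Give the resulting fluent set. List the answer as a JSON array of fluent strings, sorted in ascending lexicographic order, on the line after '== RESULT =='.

Compute (G \ add) ∪ pre:
  G ∩ del = {}  (empty — regression defined)
  G \ add = {at(lab), key_at(k1,bay)} \ {at(lab)} = {key_at(k1,bay)}
  ∪ pre   = {key_at(k1,bay)} ∪ {at(store), open(d_lab_store)}
          = {at(store), key_at(k1,bay), open(d_lab_store)}

== RESULT ==
["at(store)", "key_at(k1,bay)", "open(d_lab_store)"]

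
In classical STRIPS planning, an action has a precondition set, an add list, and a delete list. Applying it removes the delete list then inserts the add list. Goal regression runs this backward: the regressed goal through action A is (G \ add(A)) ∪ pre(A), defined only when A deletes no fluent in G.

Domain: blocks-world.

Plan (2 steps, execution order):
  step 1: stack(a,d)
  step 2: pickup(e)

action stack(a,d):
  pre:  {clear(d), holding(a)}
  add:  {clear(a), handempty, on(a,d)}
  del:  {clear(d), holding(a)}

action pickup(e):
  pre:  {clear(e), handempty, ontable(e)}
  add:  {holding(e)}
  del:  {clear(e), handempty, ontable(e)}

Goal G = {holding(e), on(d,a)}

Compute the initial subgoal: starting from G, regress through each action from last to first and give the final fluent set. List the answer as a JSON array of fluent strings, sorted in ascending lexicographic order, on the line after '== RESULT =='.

Work backward from the goal:
  through step 2 (pickup(e)): drop {holding(e)}, keep {on(d,a)}, require {clear(e), handempty, ontable(e)}
    → {clear(e), handempty, on(d,a), ontable(e)}
  through step 1 (stack(a,d)): drop {handempty}, keep {clear(e), on(d,a), ontable(e)}, require {clear(d), holding(a)}
    → {clear(d), clear(e), holding(a), on(d,a), ontable(e)}

== RESULT ==
["clear(d)", "clear(e)", "holding(a)", "on(d,a)", "ontable(e)"]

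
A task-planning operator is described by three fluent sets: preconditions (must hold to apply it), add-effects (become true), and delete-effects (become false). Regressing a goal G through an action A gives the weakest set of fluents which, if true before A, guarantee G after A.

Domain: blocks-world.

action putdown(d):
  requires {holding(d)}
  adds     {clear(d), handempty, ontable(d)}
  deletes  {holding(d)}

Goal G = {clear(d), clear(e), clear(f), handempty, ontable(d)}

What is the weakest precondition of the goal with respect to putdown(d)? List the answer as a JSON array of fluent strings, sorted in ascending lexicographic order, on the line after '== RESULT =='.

Regress:
  G ∩ del = {}  (empty — regression defined)
  G \ add = {clear(d), clear(e), clear(f), handempty, ontable(d)} \ {clear(d), handempty, ontable(d)} = {clear(e), clear(f)}
  ∪ pre   = {clear(e), clear(f)} ∪ {holding(d)}
          = {clear(e), clear(f), holding(d)}

== RESULT ==
["clear(e)", "clear(f)", "holding(d)"]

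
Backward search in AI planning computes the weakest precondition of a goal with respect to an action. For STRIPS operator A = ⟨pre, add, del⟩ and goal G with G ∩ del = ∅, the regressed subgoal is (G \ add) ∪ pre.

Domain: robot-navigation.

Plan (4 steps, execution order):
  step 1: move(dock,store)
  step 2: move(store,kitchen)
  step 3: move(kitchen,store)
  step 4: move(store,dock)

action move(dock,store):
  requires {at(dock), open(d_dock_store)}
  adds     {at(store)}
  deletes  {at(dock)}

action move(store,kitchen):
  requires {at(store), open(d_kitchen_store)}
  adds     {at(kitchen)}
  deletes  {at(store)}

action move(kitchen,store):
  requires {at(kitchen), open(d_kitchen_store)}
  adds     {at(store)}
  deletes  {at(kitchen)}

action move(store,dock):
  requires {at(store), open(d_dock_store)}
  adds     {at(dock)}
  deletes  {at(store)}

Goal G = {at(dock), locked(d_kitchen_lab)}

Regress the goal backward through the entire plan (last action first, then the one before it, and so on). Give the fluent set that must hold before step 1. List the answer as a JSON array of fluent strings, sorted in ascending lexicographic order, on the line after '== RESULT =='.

Work backward from the goal:
  through step 4 (move(store,dock)): drop {at(dock)}, keep {locked(d_kitchen_lab)}, require {at(store), open(d_dock_store)}
    → {at(store), locked(d_kitchen_lab), open(d_dock_store)}
  through step 3 (move(kitchen,store)): drop {at(store)}, keep {locked(d_kitchen_lab), open(d_dock_store)}, require {at(kitchen), open(d_kitchen_store)}
    → {at(kitchen), locked(d_kitchen_lab), open(d_dock_store), open(d_kitchen_store)}
  through step 2 (move(store,kitchen)): drop {at(kitchen)}, keep {locked(d_kitchen_lab), open(d_dock_store), open(d_kitchen_store)}, require {at(store), open(d_kitchen_store)}
    → {at(store), locked(d_kitchen_lab), open(d_dock_store), open(d_kitchen_store)}
  through step 1 (move(dock,store)): drop {at(store)}, keep {locked(d_kitchen_lab), open(d_dock_store), open(d_kitchen_store)}, require {at(dock), open(d_dock_store)}
    → {at(dock), locked(d_kitchen_lab), open(d_dock_store), open(d_kitchen_store)}

== RESULT ==
["at(dock)", "locked(d_kitchen_lab)", "open(d_dock_store)", "open(d_kitchen_store)"]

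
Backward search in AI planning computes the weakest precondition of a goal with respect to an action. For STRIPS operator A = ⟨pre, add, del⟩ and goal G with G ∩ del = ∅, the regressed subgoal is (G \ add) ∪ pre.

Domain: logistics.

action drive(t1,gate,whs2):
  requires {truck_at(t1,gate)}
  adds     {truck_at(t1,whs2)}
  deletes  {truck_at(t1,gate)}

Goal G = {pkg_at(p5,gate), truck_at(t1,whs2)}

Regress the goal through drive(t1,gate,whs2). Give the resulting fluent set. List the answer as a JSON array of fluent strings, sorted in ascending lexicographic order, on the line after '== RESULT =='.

Regress:
  G ∩ del = {}  (empty — regression defined)
  G \ add = {pkg_at(p5,gate), truck_at(t1,whs2)} \ {truck_at(t1,whs2)} = {pkg_at(p5,gate)}
  ∪ pre   = {pkg_at(p5,gate)} ∪ {truck_at(t1,gate)}
          = {pkg_at(p5,gate), truck_at(t1,gate)}

== RESULT ==
["pkg_at(p5,gate)", "truck_at(t1,gate)"]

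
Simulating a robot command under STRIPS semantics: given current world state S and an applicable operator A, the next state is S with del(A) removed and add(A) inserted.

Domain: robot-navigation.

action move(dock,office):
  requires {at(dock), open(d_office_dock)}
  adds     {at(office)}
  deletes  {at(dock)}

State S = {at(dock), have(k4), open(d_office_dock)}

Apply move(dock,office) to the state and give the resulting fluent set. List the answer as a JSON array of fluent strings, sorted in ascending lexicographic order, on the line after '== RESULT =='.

Compute (S \ del) ∪ add:
  pre ⊆ S: {at(dock), open(d_office_dock)} ⊆ S  — applicable
  S \ del = {have(k4), open(d_office_dock)}
  ∪ add   = {at(office), have(k4), open(d_office_dock)}

== RESULT ==
["at(office)", "have(k4)", "open(d_office_dock)"]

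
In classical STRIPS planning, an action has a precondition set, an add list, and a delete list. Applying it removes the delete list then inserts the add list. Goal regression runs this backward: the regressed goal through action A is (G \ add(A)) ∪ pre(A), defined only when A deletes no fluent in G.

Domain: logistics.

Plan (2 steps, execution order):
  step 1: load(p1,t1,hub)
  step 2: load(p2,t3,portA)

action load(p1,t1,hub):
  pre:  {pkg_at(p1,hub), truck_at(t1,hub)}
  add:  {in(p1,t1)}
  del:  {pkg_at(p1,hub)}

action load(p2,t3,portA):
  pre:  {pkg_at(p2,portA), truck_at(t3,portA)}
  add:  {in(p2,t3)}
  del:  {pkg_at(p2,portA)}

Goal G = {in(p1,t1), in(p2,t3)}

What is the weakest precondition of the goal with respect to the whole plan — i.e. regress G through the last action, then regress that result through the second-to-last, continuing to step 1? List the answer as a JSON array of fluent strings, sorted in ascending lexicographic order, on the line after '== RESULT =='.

Regress step by step:
  through step 2 (load(p2,t3,portA)): drop {in(p2,t3)}, keep {in(p1,t1)}, require {pkg_at(p2,portA), truck_at(t3,portA)}
    → {in(p1,t1), pkg_at(p2,portA), truck_at(t3,portA)}
  through step 1 (load(p1,t1,hub)): drop {in(p1,t1)}, keep {pkg_at(p2,portA), truck_at(t3,portA)}, require {pkg_at(p1,hub), truck_at(t1,hub)}
    → {pkg_at(p1,hub), pkg_at(p2,portA), truck_at(t1,hub), truck_at(t3,portA)}

== RESULT ==
["pkg_at(p1,hub)", "pkg_at(p2,portA)", "truck_at(t1,hub)", "truck_at(t3,portA)"]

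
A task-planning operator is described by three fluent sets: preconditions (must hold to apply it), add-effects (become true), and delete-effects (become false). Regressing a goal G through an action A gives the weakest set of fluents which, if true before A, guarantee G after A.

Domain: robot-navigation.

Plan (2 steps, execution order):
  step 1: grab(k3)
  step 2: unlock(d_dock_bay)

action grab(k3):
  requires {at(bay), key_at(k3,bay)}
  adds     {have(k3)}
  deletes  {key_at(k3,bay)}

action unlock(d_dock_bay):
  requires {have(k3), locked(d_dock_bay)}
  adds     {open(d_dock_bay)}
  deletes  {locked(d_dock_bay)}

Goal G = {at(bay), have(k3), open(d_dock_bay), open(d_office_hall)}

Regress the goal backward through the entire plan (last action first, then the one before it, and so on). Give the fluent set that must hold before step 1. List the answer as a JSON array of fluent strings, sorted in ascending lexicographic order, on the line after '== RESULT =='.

Regress step by step:
  through step 2 (unlock(d_dock_bay)): drop {open(d_dock_bay)}, keep {at(bay), have(k3), open(d_office_hall)}, require {have(k3), locked(d_dock_bay)}
    → {at(bay), have(k3), locked(d_dock_bay), open(d_office_hall)}
  through step 1 (grab(k3)): drop {have(k3)}, keep {at(bay), locked(d_dock_bay), open(d_office_hall)}, require {at(bay), key_at(k3,bay)}
    → {at(bay), key_at(k3,bay), locked(d_dock_bay), open(d_office_hall)}

== RESULT ==
["at(bay)", "key_at(k3,bay)", "locked(d_dock_bay)", "open(d_office_hall)"]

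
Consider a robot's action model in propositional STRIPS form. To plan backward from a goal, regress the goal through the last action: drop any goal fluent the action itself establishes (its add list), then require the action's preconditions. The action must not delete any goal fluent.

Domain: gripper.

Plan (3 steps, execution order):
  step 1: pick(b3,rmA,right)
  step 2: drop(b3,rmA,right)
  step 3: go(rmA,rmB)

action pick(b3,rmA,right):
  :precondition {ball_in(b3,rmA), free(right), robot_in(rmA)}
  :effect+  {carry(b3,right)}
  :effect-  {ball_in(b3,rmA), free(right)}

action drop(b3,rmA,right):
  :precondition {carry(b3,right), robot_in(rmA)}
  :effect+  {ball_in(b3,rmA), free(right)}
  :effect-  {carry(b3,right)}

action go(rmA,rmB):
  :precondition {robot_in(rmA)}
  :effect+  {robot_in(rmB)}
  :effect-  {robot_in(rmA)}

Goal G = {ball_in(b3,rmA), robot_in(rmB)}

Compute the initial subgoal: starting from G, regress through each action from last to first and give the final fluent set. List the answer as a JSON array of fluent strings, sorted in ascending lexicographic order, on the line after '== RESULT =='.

Work backward from the goal:
  through step 3 (go(rmA,rmB)): drop {robot_in(rmB)}, keep {ball_in(b3,rmA)}, require {robot_in(rmA)}
    → {ball_in(b3,rmA), robot_in(rmA)}
  through step 2 (drop(b3,rmA,right)): drop {ball_in(b3,rmA)}, keep {robot_in(rmA)}, require {carry(b3,right), robot_in(rmA)}
    → {carry(b3,right), robot_in(rmA)}
  through step 1 (pick(b3,rmA,right)): drop {carry(b3,right)}, keep {robot_in(rmA)}, require {ball_in(b3,rmA), free(right), robot_in(rmA)}
    → {ball_in(b3,rmA), free(right), robot_in(rmA)}

== RESULT ==
["ball_in(b3,rmA)", "free(right)", "robot_in(rmA)"]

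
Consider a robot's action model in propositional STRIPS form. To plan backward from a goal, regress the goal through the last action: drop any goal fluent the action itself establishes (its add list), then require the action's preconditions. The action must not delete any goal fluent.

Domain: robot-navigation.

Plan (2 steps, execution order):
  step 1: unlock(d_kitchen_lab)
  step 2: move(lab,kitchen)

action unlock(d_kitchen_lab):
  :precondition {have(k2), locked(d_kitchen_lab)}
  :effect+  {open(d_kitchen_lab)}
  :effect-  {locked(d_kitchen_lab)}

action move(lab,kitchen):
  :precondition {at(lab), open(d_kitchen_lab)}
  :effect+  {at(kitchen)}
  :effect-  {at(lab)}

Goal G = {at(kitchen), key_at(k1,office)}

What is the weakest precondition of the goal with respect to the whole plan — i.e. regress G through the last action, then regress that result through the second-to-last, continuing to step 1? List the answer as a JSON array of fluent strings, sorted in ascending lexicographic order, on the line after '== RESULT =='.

Regress step by step:
  through step 2 (move(lab,kitchen)): drop {at(kitchen)}, keep {key_at(k1,office)}, require {at(lab), open(d_kitchen_lab)}
    → {at(lab), key_at(k1,office), open(d_kitchen_lab)}
  through step 1 (unlock(d_kitchen_lab)): drop {open(d_kitchen_lab)}, keep {at(lab), key_at(k1,office)}, require {have(k2), locked(d_kitchen_lab)}
    → {at(lab), have(k2), key_at(k1,office), locked(d_kitchen_lab)}

== RESULT ==
["at(lab)", "have(k2)", "key_at(k1,office)", "locked(d_kitchen_lab)"]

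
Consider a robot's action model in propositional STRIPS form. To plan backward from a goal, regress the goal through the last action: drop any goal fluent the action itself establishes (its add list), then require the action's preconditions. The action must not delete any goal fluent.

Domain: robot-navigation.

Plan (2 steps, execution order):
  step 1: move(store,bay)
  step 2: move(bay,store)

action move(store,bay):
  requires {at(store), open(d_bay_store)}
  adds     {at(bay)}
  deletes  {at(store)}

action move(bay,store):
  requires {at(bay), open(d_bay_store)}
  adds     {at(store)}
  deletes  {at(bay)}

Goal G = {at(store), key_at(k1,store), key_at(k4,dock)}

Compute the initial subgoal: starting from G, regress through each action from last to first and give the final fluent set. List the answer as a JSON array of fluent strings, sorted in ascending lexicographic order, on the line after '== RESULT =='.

Work backward from the goal:
  through step 2 (move(bay,store)): drop {at(store)}, keep {key_at(k1,store), key_at(k4,dock)}, require {at(bay), open(d_bay_store)}
    → {at(bay), key_at(k1,store), key_at(k4,dock), open(d_bay_store)}
  through step 1 (move(store,bay)): drop {at(bay)}, keep {key_at(k1,store), key_at(k4,dock), open(d_bay_store)}, require {at(store), open(d_bay_store)}
    → {at(store), key_at(k1,store), key_at(k4,dock), open(d_bay_store)}

== RESULT ==
["at(store)", "key_at(k1,store)", "key_at(k4,dock)", "open(d_bay_store)"]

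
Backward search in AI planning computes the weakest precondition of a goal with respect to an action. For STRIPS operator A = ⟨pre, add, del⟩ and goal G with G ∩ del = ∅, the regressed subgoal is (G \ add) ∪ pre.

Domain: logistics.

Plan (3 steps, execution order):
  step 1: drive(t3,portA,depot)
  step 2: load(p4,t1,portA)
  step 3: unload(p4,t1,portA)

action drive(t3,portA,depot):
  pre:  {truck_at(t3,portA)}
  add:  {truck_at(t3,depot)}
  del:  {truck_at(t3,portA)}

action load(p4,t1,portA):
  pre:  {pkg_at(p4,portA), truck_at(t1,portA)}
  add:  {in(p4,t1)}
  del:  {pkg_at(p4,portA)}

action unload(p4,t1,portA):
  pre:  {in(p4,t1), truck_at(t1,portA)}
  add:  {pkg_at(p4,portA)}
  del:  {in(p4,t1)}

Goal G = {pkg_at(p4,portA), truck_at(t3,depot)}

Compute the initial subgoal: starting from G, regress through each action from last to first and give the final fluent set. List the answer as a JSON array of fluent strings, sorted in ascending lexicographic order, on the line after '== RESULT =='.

Work backward from the goal:
  through step 3 (unload(p4,t1,portA)): drop {pkg_at(p4,portA)}, keep {truck_at(t3,depot)}, require {in(p4,t1), truck_at(t1,portA)}
    → {in(p4,t1), truck_at(t1,portA), truck_at(t3,depot)}
  through step 2 (load(p4,t1,portA)): drop {in(p4,t1)}, keep {truck_at(t1,portA), truck_at(t3,depot)}, require {pkg_at(p4,portA), truck_at(t1,portA)}
    → {pkg_at(p4,portA), truck_at(t1,portA), truck_at(t3,depot)}
  through step 1 (drive(t3,portA,depot)): drop {truck_at(t3,depot)}, keep {pkg_at(p4,portA), truck_at(t1,portA)}, require {truck_at(t3,portA)}
    → {pkg_at(p4,portA), truck_at(t1,portA), truck_at(t3,portA)}

== RESULT ==
["pkg_at(p4,portA)", "truck_at(t1,portA)", "truck_at(t3,portA)"]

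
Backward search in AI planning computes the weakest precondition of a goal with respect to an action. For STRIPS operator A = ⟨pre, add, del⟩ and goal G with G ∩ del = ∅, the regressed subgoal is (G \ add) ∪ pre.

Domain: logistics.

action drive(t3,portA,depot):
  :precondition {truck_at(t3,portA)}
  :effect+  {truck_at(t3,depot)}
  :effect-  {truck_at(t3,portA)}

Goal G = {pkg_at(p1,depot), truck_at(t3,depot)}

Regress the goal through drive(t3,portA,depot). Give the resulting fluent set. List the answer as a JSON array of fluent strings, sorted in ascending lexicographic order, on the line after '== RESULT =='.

Compute (G \ add) ∪ pre:
  G ∩ del = {}  (empty — regression defined)
  G \ add = {pkg_at(p1,depot), truck_at(t3,depot)} \ {truck_at(t3,depot)} = {pkg_at(p1,depot)}
  ∪ pre   = {pkg_at(p1,depot)} ∪ {truck_at(t3,portA)}
          = {pkg_at(p1,depot), truck_at(t3,portA)}

== RESULT ==
["pkg_at(p1,depot)", "truck_at(t3,portA)"]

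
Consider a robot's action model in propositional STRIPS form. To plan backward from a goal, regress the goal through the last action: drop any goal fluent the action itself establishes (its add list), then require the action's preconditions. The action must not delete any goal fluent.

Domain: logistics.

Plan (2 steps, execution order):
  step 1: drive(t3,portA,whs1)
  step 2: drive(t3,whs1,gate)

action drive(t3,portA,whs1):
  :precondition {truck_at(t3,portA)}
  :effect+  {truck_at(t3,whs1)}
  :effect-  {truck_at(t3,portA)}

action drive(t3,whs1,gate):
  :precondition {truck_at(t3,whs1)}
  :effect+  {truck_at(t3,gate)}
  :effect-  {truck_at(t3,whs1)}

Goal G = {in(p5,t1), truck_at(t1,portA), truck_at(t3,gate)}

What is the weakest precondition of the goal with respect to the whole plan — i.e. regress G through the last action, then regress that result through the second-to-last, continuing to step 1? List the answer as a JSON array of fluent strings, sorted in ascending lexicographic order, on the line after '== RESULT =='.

Regress step by step:
  through step 2 (drive(t3,whs1,gate)): drop {truck_at(t3,gate)}, keep {in(p5,t1), truck_at(t1,portA)}, require {truck_at(t3,whs1)}
    → {in(p5,t1), truck_at(t1,portA), truck_at(t3,whs1)}
  through step 1 (drive(t3,portA,whs1)): drop {truck_at(t3,whs1)}, keep {in(p5,t1), truck_at(t1,portA)}, require {truck_at(t3,portA)}
    → {in(p5,t1), truck_at(t1,portA), truck_at(t3,portA)}

== RESULT ==
["in(p5,t1)", "truck_at(t1,portA)", "truck_at(t3,portA)"]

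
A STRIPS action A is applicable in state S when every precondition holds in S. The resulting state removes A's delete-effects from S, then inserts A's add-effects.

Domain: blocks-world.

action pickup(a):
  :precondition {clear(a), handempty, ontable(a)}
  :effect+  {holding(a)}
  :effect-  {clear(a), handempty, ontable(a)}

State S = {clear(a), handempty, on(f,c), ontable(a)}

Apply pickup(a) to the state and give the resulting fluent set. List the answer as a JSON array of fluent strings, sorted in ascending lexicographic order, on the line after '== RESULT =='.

Compute (S \ del) ∪ add:
  pre ⊆ S: {clear(a), handempty, ontable(a)} ⊆ S  — applicable
  S \ del = {on(f,c)}
  ∪ add   = {holding(a), on(f,c)}

== RESULT ==
["holding(a)", "on(f,c)"]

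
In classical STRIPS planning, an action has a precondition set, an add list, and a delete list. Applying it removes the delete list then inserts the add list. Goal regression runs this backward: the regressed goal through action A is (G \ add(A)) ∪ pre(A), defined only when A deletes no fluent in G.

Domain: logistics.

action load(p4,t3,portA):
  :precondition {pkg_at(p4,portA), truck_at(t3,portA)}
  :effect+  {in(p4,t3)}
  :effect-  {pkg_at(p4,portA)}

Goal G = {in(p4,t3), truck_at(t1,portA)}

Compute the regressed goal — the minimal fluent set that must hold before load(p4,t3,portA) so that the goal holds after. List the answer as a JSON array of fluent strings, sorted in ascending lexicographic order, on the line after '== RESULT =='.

Regress:
  G ∩ del = {}  (empty — regression defined)
  G \ add = {in(p4,t3), truck_at(t1,portA)} \ {in(p4,t3)} = {truck_at(t1,portA)}
  ∪ pre   = {truck_at(t1,portA)} ∪ {pkg_at(p4,portA), truck_at(t3,portA)}
          = {pkg_at(p4,portA), truck_at(t1,portA), truck_at(t3,portA)}

== RESULT ==
["pkg_at(p4,portA)", "truck_at(t1,portA)", "truck_at(t3,portA)"]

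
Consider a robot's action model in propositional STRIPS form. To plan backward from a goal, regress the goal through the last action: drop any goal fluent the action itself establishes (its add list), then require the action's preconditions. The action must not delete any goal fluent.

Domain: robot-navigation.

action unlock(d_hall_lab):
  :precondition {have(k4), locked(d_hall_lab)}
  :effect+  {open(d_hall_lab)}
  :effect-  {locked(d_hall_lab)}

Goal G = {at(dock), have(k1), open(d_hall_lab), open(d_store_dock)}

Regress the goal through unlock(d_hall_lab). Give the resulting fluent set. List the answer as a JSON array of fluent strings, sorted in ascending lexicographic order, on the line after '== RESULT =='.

Regress:
  G ∩ del = {}  (empty — regression defined)
  G \ add = {at(dock), have(k1), open(d_hall_lab), open(d_store_dock)} \ {open(d_hall_lab)} = {at(dock), have(k1), open(d_store_dock)}
  ∪ pre   = {at(dock), have(k1), open(d_store_dock)} ∪ {have(k4), locked(d_hall_lab)}
          = {at(dock), have(k1), have(k4), locked(d_hall_lab), open(d_store_dock)}

== RESULT ==
["at(dock)", "have(k1)", "have(k4)", "locked(d_hall_lab)", "open(d_store_dock)"]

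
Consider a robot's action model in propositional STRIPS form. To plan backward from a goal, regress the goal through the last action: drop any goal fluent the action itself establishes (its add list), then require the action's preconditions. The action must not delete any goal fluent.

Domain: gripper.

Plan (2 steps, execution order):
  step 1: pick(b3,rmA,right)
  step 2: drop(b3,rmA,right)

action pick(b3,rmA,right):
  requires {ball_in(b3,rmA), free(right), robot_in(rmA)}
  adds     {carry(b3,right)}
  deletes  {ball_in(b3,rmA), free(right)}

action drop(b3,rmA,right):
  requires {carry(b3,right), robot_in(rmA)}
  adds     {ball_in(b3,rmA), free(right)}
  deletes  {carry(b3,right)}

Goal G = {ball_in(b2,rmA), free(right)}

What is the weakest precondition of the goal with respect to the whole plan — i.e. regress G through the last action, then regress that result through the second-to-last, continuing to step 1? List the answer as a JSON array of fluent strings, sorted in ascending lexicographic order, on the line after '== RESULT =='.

Regress step by step:
  through step 2 (drop(b3,rmA,right)): drop {free(right)}, keep {ball_in(b2,rmA)}, require {carry(b3,right), robot_in(rmA)}
    → {ball_in(b2,rmA), carry(b3,right), robot_in(rmA)}
  through step 1 (pick(b3,rmA,right)): drop {carry(b3,right)}, keep {ball_in(b2,rmA), robot_in(rmA)}, require {ball_in(b3,rmA), free(right), robot_in(rmA)}
    → {ball_in(b2,rmA), ball_in(b3,rmA), free(right), robot_in(rmA)}

== RESULT ==
["ball_in(b2,rmA)", "ball_in(b3,rmA)", "free(right)", "robot_in(rmA)"]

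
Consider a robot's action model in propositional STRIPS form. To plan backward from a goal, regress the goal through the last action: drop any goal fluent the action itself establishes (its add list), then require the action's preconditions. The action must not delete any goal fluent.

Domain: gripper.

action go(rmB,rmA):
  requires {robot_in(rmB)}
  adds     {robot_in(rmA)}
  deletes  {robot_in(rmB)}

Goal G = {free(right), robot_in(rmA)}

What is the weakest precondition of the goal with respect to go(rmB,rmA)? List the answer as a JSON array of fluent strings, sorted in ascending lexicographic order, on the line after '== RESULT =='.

Compute (G \ add) ∪ pre:
  G ∩ del = {}  (empty — regression defined)
  G \ add = {free(right), robot_in(rmA)} \ {robot_in(rmA)} = {free(right)}
  ∪ pre   = {free(right)} ∪ {robot_in(rmB)}
          = {free(right), robot_in(rmB)}

== RESULT ==
["free(right)", "robot_in(rmB)"]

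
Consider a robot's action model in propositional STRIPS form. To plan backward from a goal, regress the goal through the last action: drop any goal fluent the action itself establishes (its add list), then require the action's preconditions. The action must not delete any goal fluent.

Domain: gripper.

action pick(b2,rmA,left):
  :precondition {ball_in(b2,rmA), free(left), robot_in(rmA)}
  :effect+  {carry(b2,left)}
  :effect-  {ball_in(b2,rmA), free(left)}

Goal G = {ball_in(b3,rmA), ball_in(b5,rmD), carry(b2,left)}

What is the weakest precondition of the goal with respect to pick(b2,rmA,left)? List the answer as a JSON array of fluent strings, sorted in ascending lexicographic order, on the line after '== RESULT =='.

Compute (G \ add) ∪ pre:
  G ∩ del = {}  (empty — regression defined)
  G \ add = {ball_in(b3,rmA), ball_in(b5,rmD), carry(b2,left)} \ {carry(b2,left)} = {ball_in(b3,rmA), ball_in(b5,rmD)}
  ∪ pre   = {ball_in(b3,rmA), ball_in(b5,rmD)} ∪ {ball_in(b2,rmA), free(left), robot_in(rmA)}
          = {ball_in(b2,rmA), ball_in(b3,rmA), ball_in(b5,rmD), free(left), robot_in(rmA)}

== RESULT ==
["ball_in(b2,rmA)", "ball_in(b3,rmA)", "ball_in(b5,rmD)", "free(left)", "robot_in(rmA)"]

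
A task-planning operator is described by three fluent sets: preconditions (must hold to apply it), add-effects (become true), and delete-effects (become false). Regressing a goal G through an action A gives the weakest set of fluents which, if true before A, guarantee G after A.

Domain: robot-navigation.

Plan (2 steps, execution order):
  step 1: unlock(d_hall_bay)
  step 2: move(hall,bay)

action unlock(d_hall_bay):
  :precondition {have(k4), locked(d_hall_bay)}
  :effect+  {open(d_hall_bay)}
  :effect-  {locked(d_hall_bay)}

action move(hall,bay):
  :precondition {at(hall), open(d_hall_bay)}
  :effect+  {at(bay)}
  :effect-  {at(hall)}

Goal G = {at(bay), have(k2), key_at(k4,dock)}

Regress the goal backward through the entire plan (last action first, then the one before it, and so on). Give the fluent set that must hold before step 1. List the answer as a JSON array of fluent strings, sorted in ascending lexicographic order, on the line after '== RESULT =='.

Regress step by step:
  through step 2 (move(hall,bay)): drop {at(bay)}, keep {have(k2), key_at(k4,dock)}, require {at(hall), open(d_hall_bay)}
    → {at(hall), have(k2), key_at(k4,dock), open(d_hall_bay)}
  through step 1 (unlock(d_hall_bay)): drop {open(d_hall_bay)}, keep {at(hall), have(k2), key_at(k4,dock)}, require {have(k4), locked(d_hall_bay)}
    → {at(hall), have(k2), have(k4), key_at(k4,dock), locked(d_hall_bay)}

== RESULT ==
["at(hall)", "have(k2)", "have(k4)", "key_at(k4,dock)", "locked(d_hall_bay)"]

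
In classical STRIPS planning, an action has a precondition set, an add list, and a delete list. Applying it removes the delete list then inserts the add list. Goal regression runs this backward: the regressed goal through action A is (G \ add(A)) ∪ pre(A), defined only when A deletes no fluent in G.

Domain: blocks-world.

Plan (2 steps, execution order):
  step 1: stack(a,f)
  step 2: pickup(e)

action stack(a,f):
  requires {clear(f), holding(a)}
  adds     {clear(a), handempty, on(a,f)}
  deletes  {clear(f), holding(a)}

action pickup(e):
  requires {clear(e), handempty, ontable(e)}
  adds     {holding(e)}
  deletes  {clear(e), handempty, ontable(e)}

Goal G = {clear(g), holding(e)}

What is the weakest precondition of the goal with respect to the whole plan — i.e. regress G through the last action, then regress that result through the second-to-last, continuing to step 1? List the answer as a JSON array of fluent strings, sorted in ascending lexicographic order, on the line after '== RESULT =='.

Regress step by step:
  through step 2 (pickup(e)): drop {holding(e)}, keep {clear(g)}, require {clear(e), handempty, ontable(e)}
    → {clear(e), clear(g), handempty, ontable(e)}
  through step 1 (stack(a,f)): drop {handempty}, keep {clear(e), clear(g), ontable(e)}, require {clear(f), holding(a)}
    → {clear(e), clear(f), clear(g), holding(a), ontable(e)}

== RESULT ==
["clear(e)", "clear(f)", "clear(g)", "holding(a)", "ontable(e)"]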